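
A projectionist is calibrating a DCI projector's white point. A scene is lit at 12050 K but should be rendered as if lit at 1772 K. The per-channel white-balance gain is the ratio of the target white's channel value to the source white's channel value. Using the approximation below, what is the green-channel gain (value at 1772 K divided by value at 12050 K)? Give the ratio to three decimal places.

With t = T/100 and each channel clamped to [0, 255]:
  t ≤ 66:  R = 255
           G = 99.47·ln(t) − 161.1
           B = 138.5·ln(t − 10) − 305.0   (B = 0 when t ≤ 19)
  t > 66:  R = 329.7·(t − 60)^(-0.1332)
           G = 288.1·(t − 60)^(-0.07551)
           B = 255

At 12050 K (t = 120.5):
  G = 288.1·(120.5 − 60)^(-0.07551) = 288.1·60.5^(-0.07551) = 288.1·0.73360 = 211.350.
At 1772 K (t = 17.72):
  G = 99.47·ln 17.72 − 161.1 = 99.47·2.8747 − 161.1 = 124.846.
Gain = 124.846 / 211.350 = 0.5907 → 0.591.

0.591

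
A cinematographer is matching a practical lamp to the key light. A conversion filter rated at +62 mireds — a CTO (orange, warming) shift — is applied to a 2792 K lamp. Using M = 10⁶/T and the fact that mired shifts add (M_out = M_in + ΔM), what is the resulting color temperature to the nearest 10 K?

M_in = 10⁶/2792 = 358.17 mireds.
M_out = 358.17 + (+62) = 420.17 mireds.
T_out = 10⁶/420.17 = 2380.0 K → 2380 K.

2380 K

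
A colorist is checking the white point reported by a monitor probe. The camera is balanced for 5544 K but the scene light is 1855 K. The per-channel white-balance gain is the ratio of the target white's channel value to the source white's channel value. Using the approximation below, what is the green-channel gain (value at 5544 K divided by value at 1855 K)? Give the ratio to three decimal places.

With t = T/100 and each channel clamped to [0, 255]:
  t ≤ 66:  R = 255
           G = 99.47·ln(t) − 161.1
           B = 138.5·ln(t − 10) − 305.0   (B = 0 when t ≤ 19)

1.842

At 1855 K (t = 18.55):
  G = 99.47·ln 18.55 − 161.1 = 99.47·2.9205 − 161.1 = 129.399.
At 5544 K (t = 55.44):
  G = 99.47·ln 55.44 − 161.1 = 99.47·4.0153 − 161.1 = 238.302.
Gain = 238.302 / 129.399 = 1.8416 → 1.842.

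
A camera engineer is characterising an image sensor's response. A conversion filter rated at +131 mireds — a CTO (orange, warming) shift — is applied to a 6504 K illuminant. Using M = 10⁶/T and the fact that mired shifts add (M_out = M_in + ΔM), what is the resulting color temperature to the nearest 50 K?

M_in = 10⁶/6504 = 153.75 mireds.
M_out = 153.75 + (+131) = 284.75 mireds.
T_out = 10⁶/284.75 = 3511.8 K → 3500 K.

3500 K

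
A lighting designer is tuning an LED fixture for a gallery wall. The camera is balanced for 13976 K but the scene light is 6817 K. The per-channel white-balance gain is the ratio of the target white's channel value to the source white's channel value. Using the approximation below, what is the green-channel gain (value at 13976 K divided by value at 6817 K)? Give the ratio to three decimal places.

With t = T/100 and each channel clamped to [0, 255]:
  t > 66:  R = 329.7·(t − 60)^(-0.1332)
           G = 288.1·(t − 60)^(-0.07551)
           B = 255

0.842

At 6817 K (t = 68.17):
  G = 288.1·(68.17 − 60)^(-0.07551) = 288.1·8.17^(-0.07551) = 288.1·0.85333 = 245.845.
At 13976 K (t = 139.76):
  G = 288.1·(139.76 − 60)^(-0.07551) = 288.1·79.76^(-0.07551) = 288.1·0.71845 = 206.985.
Gain = 206.985 / 245.845 = 0.8419 → 0.842.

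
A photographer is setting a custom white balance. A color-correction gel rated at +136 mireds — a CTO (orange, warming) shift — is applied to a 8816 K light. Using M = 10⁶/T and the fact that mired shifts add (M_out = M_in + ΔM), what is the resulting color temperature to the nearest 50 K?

M_in = 10⁶/8816 = 113.43 mireds.
M_out = 113.43 + (+136) = 249.43 mireds.
T_out = 10⁶/249.43 = 4009.1 K → 4000 K.

4000 K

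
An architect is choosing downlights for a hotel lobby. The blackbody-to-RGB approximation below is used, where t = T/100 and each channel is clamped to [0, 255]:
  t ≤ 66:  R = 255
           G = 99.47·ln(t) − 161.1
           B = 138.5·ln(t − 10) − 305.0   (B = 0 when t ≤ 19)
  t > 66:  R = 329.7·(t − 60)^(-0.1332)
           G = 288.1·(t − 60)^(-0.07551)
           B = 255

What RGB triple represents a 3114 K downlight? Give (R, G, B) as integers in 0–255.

(255, 181, 118)

t = 3114/100 = 31.14; the t ≤ 66 branch applies.
R = 255 by definition for t ≤ 66.
G = 99.47·ln 31.14 − 161.1 = 99.47·3.4385 − 161.1 = 180.927.
B = 138.5·ln(31.14 − 10) − 305.0 = 138.5·ln 21.14 − 305.0 = 138.5·3.0512 − 305.0 = 117.587.
Rounded: (255, 181, 118).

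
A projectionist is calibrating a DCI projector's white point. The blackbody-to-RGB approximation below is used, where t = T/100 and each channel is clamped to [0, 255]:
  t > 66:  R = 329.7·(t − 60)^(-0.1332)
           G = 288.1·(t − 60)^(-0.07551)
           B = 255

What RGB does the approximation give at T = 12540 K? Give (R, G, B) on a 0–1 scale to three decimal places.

t = 12540/100 = 125.4; the t > 66 branch applies.
R = 329.7·(125.4 − 60)^(-0.1332) = 329.7·65.4^(-0.1332) = 329.7·0.57301 = 188.923.
G = 288.1·(125.4 − 60)^(-0.07551) = 288.1·65.4^(-0.07551) = 288.1·0.72930 = 210.111.
B = 255 by definition for t > 66.
Dividing each by 255: (0.7409, 0.8240, 1.0000) → (0.741, 0.824, 1.000).

(0.741, 0.824, 1.000)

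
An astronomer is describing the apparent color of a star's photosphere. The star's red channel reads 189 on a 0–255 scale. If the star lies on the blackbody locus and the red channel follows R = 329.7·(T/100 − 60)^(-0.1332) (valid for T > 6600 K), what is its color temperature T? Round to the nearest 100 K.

12500 K

(t − 60)^(-0.1332) = 189/329.7 = 0.57325.
t − 60 = 0.57325^(1/-0.1332) = 0.57325^(-7.508) = 65.199, so t = 125.199.
T = 100·t = 12520 K → 12500 K to the nearest 100 K.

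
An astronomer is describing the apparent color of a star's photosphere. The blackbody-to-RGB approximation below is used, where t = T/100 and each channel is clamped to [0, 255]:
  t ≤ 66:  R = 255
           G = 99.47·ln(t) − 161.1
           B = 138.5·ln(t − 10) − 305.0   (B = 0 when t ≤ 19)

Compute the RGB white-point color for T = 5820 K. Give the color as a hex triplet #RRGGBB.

#FFF3E8

t = 5820/100 = 58.2; the t ≤ 66 branch applies.
R = 255 by definition for t ≤ 66.
G = 99.47·ln 58.2 − 161.1 = 99.47·4.0639 − 161.1 = 243.135.
B = 138.5·ln(58.2 − 10) − 305.0 = 138.5·ln 48.2 − 305.0 = 138.5·3.8754 − 305.0 = 231.737.
Rounded: (255, 243, 232).
In hex: #FFF3E8.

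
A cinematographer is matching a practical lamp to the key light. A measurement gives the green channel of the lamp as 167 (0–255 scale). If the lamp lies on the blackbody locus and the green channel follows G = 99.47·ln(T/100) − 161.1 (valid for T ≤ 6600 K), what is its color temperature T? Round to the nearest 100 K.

ln t = (167 + 161.1) / 99.47 = 3.2985.
t = e^3.2985 = 27.072.
T = 100·t = 2707 K → 2700 K to the nearest 100 K.

2700 K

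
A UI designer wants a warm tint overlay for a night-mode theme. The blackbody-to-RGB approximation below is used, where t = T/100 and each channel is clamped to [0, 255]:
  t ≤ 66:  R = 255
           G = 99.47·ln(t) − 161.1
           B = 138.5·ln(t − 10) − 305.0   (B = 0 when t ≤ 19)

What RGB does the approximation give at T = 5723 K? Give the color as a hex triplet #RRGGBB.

t = 5723/100 = 57.23; the t ≤ 66 branch applies.
R = 255 by definition for t ≤ 66.
G = 99.47·ln 57.23 − 161.1 = 99.47·4.0471 − 161.1 = 241.463.
B = 138.5·ln(57.23 − 10) − 305.0 = 138.5·ln 47.23 − 305.0 = 138.5·3.8550 − 305.0 = 228.922.
Rounded: (255, 241, 229).
In hex: #FFF1E5.

#FFF1E5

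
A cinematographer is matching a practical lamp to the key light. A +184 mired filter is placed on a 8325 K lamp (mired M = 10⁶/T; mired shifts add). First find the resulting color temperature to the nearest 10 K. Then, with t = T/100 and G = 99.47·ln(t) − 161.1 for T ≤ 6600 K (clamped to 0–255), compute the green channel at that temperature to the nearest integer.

186

M_in = 10⁶/8325 = 120.12; M_out = 120.12 + (+184) = 304.12.
T_out = 10⁶/304.12 = 3288.2 K → 3290 K; t = 32.9.
G = 99.47·ln 32.9 − 161.1 = 99.47·3.4935 − 161.1 = 186.396.
Rounded: 186.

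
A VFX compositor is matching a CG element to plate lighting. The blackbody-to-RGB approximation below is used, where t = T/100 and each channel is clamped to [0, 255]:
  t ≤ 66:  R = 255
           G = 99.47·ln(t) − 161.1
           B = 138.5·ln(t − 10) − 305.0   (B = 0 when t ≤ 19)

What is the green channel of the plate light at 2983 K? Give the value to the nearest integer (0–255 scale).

177

t = 2983/100 = 29.83; the t ≤ 66 branch applies.
G = 99.47·ln 29.83 − 161.1 = 99.47·3.3955 − 161.1 = 176.652.
Rounded: 177.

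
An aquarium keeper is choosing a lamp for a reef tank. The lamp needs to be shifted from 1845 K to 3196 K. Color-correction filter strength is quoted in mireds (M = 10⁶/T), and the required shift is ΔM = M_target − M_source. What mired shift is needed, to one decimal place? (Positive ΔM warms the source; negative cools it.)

M_source = 10⁶/1845 = 542.005; M_target = 10⁶/3196 = 312.891.
ΔM = 312.891 − 542.005 = -229.114 → -229.1 mireds, a cooling shift.

-229.1 mireds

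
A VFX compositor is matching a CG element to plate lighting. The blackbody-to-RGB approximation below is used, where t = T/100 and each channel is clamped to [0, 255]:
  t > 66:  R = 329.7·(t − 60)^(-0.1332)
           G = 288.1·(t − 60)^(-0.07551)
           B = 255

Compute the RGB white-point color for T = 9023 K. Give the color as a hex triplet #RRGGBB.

#D1DFFF

t = 9023/100 = 90.23; the t > 66 branch applies.
R = 329.7·(90.23 − 60)^(-0.1332) = 329.7·30.23^(-0.1332) = 329.7·0.63505 = 209.375.
G = 288.1·(90.23 − 60)^(-0.07551) = 288.1·30.23^(-0.07551) = 288.1·0.77306 = 222.718.
B = 255 by definition for t > 66.
Rounded: (209, 223, 255).
In hex: #D1DFFF.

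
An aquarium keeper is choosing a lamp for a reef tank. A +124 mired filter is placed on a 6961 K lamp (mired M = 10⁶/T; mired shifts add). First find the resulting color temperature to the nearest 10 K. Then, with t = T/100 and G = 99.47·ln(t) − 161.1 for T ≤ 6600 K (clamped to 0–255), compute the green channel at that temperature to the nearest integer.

199

M_in = 10⁶/6961 = 143.66; M_out = 143.66 + (+124) = 267.66.
T_out = 10⁶/267.66 = 3736.1 K → 3740 K; t = 37.4.
G = 99.47·ln 37.4 − 161.1 = 99.47·3.6217 − 161.1 = 199.148.
Rounded: 199.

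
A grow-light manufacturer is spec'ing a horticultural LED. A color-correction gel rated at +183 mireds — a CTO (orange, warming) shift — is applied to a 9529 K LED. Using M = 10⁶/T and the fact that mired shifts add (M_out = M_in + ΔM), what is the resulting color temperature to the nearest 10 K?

3470 K

M_in = 10⁶/9529 = 104.94 mireds.
M_out = 104.94 + (+183) = 287.94 mireds.
T_out = 10⁶/287.94 = 3472.9 K → 3470 K.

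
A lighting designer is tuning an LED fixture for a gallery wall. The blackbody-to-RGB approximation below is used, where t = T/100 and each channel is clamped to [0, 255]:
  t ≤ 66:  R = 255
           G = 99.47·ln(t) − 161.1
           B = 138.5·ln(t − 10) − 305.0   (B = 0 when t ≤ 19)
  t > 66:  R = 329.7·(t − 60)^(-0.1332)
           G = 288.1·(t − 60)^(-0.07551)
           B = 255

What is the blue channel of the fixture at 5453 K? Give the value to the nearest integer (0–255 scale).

221

t = 5453/100 = 54.53; the t ≤ 66 branch applies.
B = 138.5·ln(54.53 − 10) − 305.0 = 138.5·ln 44.53 − 305.0 = 138.5·3.7962 − 305.0 = 220.769.
Rounded: 221.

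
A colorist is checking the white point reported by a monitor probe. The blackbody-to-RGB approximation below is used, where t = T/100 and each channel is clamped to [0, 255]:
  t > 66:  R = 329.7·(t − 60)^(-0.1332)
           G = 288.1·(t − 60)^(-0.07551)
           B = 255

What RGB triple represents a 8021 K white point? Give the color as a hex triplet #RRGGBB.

#DDE6FF

t = 8021/100 = 80.21; the t > 66 branch applies.
R = 329.7·(80.21 − 60)^(-0.1332) = 329.7·20.21^(-0.1332) = 329.7·0.67004 = 220.911.
G = 288.1·(80.21 − 60)^(-0.07551) = 288.1·20.21^(-0.07551) = 288.1·0.79692 = 229.594.
B = 255 by definition for t > 66.
Rounded: (221, 230, 255).
In hex: #DDE6FF.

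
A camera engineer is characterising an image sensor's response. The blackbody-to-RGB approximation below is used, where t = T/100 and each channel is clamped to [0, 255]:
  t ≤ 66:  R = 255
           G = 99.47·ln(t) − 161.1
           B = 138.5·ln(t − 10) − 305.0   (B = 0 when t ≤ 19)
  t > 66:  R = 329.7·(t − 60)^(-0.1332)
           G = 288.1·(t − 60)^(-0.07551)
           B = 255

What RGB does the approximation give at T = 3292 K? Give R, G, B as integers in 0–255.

R=255, G=186, B=129

t = 3292/100 = 32.92; the t ≤ 66 branch applies.
R = 255 by definition for t ≤ 66.
G = 99.47·ln 32.92 − 161.1 = 99.47·3.4941 − 161.1 = 186.456.
B = 138.5·ln(32.92 − 10) − 305.0 = 138.5·ln 22.92 − 305.0 = 138.5·3.1320 − 305.0 = 128.783.
Rounded: (255, 186, 129).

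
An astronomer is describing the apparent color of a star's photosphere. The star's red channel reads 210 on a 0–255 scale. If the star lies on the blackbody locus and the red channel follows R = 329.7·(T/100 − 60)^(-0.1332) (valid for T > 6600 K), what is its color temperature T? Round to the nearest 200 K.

(t − 60)^(-0.1332) = 210/329.7 = 0.63694.
t − 60 = 0.63694^(1/-0.1332) = 0.63694^(-7.508) = 29.561, so t = 89.561.
T = 100·t = 8956 K → 9000 K to the nearest 200 K.

9000 K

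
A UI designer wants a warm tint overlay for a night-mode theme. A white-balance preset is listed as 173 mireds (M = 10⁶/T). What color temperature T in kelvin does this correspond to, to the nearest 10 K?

T = 10⁶ / 173 = 5780.35 K → 5780 K.

5780 K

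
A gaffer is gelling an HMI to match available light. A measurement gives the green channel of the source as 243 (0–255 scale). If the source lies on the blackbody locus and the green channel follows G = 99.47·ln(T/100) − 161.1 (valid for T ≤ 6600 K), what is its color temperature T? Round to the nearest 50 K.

5800 K

ln t = (243 + 161.1) / 99.47 = 4.0625.
t = e^4.0625 = 58.121.
T = 100·t = 5812 K → 5800 K to the nearest 50 K.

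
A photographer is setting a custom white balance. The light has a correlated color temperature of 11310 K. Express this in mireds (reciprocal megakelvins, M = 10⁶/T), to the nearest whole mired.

88 mireds

M = 10⁶ / 11310 = 88.417 → 88 mireds.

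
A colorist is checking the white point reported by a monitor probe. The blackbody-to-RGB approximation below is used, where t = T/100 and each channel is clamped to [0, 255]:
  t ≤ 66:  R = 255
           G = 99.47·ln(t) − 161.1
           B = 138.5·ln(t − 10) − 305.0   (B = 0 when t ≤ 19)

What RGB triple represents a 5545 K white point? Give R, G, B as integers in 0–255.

t = 5545/100 = 55.45; the t ≤ 66 branch applies.
R = 255 by definition for t ≤ 66.
G = 99.47·ln 55.45 − 161.1 = 99.47·4.0155 − 161.1 = 238.320.
B = 138.5·ln(55.45 − 10) − 305.0 = 138.5·ln 45.45 − 305.0 = 138.5·3.8166 − 305.0 = 223.601.
Rounded: (255, 238, 224).

R=255, G=238, B=224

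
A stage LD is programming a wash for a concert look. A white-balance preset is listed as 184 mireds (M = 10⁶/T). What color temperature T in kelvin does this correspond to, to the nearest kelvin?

T = 10⁶ / 184 = 5434.78 K → 5435 K.

5435 K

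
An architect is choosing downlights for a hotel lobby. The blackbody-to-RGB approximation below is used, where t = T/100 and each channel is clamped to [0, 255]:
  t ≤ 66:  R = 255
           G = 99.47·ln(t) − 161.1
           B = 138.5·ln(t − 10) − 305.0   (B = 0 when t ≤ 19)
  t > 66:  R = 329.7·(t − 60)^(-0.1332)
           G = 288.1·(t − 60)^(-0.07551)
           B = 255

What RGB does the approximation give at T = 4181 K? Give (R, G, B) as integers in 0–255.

t = 4181/100 = 41.81; the t ≤ 66 branch applies.
R = 255 by definition for t ≤ 66.
G = 99.47·ln 41.81 − 161.1 = 99.47·3.7331 − 161.1 = 210.235.
B = 138.5·ln(41.81 − 10) − 305.0 = 138.5·ln 31.81 − 305.0 = 138.5·3.4598 − 305.0 = 174.180.
Rounded: (255, 210, 174).

(255, 210, 174)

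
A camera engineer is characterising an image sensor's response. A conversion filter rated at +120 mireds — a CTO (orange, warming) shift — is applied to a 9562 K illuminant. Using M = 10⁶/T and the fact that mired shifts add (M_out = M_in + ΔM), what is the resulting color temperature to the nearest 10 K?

4450 K

M_in = 10⁶/9562 = 104.58 mireds.
M_out = 104.58 + (+120) = 224.58 mireds.
T_out = 10⁶/224.58 = 4452.7 K → 4450 K.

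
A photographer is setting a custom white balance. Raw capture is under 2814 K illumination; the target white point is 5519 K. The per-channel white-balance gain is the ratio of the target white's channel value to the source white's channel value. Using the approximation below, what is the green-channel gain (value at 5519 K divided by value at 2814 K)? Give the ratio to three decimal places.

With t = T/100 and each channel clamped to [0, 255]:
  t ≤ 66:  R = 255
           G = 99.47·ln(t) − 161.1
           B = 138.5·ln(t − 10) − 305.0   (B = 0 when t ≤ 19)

At 2814 K (t = 28.14):
  G = 99.47·ln 28.14 − 161.1 = 99.47·3.3372 − 161.1 = 170.850.
At 5519 K (t = 55.19):
  G = 99.47·ln 55.19 − 161.1 = 99.47·4.0108 − 161.1 = 237.852.
Gain = 237.852 / 170.850 = 1.3922 → 1.392.

1.392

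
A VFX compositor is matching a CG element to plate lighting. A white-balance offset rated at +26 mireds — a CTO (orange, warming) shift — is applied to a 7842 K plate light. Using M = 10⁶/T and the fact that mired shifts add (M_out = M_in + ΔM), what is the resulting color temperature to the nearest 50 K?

6500 K

M_in = 10⁶/7842 = 127.52 mireds.
M_out = 127.52 + (+26) = 153.52 mireds.
T_out = 10⁶/153.52 = 6513.9 K → 6500 K.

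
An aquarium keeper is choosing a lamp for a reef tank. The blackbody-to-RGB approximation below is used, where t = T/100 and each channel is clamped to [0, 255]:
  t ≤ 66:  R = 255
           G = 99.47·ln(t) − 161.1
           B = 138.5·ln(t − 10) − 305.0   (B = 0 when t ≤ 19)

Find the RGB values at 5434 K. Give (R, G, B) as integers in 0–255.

t = 5434/100 = 54.34; the t ≤ 66 branch applies.
R = 255 by definition for t ≤ 66.
G = 99.47·ln 54.34 − 161.1 = 99.47·3.9953 − 161.1 = 236.309.
B = 138.5·ln(54.34 − 10) − 305.0 = 138.5·ln 44.34 − 305.0 = 138.5·3.7919 − 305.0 = 220.176.
Rounded: (255, 236, 220).

(255, 236, 220)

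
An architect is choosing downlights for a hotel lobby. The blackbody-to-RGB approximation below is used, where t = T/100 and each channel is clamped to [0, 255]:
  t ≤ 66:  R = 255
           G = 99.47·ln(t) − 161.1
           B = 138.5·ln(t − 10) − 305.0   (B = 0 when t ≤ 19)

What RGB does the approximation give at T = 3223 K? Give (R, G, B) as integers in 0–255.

t = 3223/100 = 32.23; the t ≤ 66 branch applies.
R = 255 by definition for t ≤ 66.
G = 99.47·ln 32.23 − 161.1 = 99.47·3.4729 − 161.1 = 184.349.
B = 138.5·ln(32.23 − 10) − 305.0 = 138.5·ln 22.23 − 305.0 = 138.5·3.1014 − 305.0 = 124.550.
Rounded: (255, 184, 125).

(255, 184, 125)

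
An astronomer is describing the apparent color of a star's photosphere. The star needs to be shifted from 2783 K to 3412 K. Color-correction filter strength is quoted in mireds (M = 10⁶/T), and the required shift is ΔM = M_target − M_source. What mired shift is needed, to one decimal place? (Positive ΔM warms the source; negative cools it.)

-66.2 mireds

M_source = 10⁶/2783 = 359.324; M_target = 10⁶/3412 = 293.083.
ΔM = 293.083 − 359.324 = -66.241 → -66.2 mireds, a cooling shift.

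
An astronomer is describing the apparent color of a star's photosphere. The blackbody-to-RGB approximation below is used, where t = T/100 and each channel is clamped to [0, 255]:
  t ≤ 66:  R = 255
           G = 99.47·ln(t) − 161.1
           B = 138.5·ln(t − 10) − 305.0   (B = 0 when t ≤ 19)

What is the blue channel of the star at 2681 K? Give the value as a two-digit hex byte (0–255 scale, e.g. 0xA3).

0x56

t = 2681/100 = 26.81; the t ≤ 66 branch applies.
B = 138.5·ln(26.81 − 10) − 305.0 = 138.5·ln 16.81 − 305.0 = 138.5·2.8220 − 305.0 = 85.843.
Rounded: 86; in hex, 0x56.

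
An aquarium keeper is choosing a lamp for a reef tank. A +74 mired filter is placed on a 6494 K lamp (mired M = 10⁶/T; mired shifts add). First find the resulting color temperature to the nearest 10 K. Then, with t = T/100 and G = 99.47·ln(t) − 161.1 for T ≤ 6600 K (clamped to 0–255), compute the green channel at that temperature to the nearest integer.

M_in = 10⁶/6494 = 153.99; M_out = 153.99 + (+74) = 227.99.
T_out = 10⁶/227.99 = 4386.2 K → 4390 K; t = 43.9.
G = 99.47·ln 43.9 − 161.1 = 99.47·3.7819 − 161.1 = 215.087.
Rounded: 215.

215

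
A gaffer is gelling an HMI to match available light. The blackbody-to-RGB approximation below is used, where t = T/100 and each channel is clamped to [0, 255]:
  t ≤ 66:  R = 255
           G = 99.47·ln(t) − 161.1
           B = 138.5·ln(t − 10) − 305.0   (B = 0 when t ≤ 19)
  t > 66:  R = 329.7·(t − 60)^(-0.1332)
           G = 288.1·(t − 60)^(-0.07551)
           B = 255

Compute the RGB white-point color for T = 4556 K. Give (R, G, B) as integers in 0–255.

t = 4556/100 = 45.56; the t ≤ 66 branch applies.
R = 255 by definition for t ≤ 66.
G = 99.47·ln 45.56 − 161.1 = 99.47·3.8190 − 161.1 = 218.779.
B = 138.5·ln(45.56 − 10) − 305.0 = 138.5·ln 35.56 − 305.0 = 138.5·3.5712 − 305.0 = 189.614.
Rounded: (255, 219, 190).

(255, 219, 190)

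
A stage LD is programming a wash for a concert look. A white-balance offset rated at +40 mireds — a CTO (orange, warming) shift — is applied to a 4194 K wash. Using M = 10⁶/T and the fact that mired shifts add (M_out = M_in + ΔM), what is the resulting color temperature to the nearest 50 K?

3600 K

M_in = 10⁶/4194 = 238.44 mireds.
M_out = 238.44 + (+40) = 278.44 mireds.
T_out = 10⁶/278.44 = 3591.5 K → 3600 K.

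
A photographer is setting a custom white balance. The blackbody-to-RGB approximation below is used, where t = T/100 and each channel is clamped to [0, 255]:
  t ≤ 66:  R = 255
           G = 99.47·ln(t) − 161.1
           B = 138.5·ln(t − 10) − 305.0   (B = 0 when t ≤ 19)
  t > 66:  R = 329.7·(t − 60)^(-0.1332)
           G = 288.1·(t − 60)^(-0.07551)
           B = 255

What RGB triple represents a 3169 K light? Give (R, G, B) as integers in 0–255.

t = 3169/100 = 31.69; the t ≤ 66 branch applies.
R = 255 by definition for t ≤ 66.
G = 99.47·ln 31.69 − 161.1 = 99.47·3.4560 − 161.1 = 182.668.
B = 138.5·ln(31.69 − 10) − 305.0 = 138.5·ln 21.69 − 305.0 = 138.5·3.0769 − 305.0 = 121.144.
Rounded: (255, 183, 121).

(255, 183, 121)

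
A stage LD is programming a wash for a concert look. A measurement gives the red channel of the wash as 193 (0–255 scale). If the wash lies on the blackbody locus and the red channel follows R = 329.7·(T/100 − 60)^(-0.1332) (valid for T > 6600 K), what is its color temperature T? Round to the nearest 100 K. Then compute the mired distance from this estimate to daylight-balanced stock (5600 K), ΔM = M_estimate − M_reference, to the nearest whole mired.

-92 mireds

(t − 60)^(-0.1332) = 193/329.7 = 0.58538.
t − 60 = 0.58538^(1/-0.1332) = 0.58538^(-7.508) = 55.713, so t = 115.713.
T = 100·t = 11571 K → 11600 K to the nearest 100 K.
M_estimate = 10⁶/11600 = 86.21; M_reference = 10⁶/5600 = 178.57.
ΔM = 86.21 − 178.57 = -92.36 → -92 mireds.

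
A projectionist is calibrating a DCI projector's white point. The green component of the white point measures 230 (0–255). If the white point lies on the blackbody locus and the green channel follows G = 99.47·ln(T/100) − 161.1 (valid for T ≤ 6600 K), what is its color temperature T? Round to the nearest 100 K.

ln t = (230 + 161.1) / 99.47 = 3.9318.
t = e^3.9318 = 51.001.
T = 100·t = 5100 K → 5100 K to the nearest 100 K.

5100 K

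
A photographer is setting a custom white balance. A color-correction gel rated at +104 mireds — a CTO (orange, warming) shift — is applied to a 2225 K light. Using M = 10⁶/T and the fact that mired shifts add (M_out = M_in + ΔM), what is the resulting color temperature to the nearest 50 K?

1800 K

M_in = 10⁶/2225 = 449.44 mireds.
M_out = 449.44 + (+104) = 553.44 mireds.
T_out = 10⁶/553.44 = 1806.9 K → 1800 K.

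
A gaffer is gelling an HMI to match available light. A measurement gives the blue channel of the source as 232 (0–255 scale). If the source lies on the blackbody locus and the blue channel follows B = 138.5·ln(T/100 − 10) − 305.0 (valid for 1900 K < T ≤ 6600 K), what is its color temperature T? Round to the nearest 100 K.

ln(t − 10) = (232 + 305.0) / 138.5 = 3.8773.
t − 10 = e^3.8773 = 48.292, so t = 58.292.
T = 100·t = 5829 K → 5800 K to the nearest 100 K.

5800 K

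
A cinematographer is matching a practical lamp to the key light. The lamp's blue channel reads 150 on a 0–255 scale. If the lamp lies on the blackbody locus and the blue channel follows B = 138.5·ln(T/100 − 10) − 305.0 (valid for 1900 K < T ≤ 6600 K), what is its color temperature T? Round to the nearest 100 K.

ln(t − 10) = (150 + 305.0) / 138.5 = 3.2852.
t − 10 = e^3.2852 = 26.714, so t = 36.714.
T = 100·t = 3671 K → 3700 K to the nearest 100 K.

3700 K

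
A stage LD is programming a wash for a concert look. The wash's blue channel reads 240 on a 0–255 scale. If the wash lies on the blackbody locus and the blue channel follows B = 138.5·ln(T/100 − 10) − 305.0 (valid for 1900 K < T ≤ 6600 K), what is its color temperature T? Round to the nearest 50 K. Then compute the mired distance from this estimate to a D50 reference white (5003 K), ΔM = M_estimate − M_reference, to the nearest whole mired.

-36 mireds

ln(t − 10) = (240 + 305.0) / 138.5 = 3.9350.
t − 10 = e^3.9350 = 51.163, so t = 61.163.
T = 100·t = 6116 K → 6100 K to the nearest 50 K.
M_estimate = 10⁶/6100 = 163.93; M_reference = 10⁶/5003 = 199.88.
ΔM = 163.93 − 199.88 = -35.95 → -36 mireds.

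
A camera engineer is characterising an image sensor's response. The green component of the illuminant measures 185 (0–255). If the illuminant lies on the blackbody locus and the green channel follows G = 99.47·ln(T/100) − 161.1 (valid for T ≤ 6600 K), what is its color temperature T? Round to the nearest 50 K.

ln t = (185 + 161.1) / 99.47 = 3.4794.
t = e^3.4794 = 32.442.
T = 100·t = 3244 K → 3250 K to the nearest 50 K.

3250 K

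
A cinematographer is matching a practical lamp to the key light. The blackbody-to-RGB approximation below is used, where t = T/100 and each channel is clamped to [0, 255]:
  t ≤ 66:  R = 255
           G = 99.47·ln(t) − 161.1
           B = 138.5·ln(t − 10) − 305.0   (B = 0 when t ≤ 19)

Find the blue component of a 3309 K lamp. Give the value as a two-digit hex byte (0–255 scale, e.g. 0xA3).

0x82

t = 3309/100 = 33.09; the t ≤ 66 branch applies.
B = 138.5·ln(33.09 − 10) − 305.0 = 138.5·ln 23.09 − 305.0 = 138.5·3.1394 − 305.0 = 129.807.
Rounded: 130; in hex, 0x82.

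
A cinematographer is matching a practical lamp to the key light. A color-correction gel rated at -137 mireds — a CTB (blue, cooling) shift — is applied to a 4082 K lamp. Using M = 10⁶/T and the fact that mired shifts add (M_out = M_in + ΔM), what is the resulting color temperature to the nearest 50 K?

M_in = 10⁶/4082 = 244.98 mireds.
M_out = 244.98 + (-137) = 107.98 mireds.
T_out = 10⁶/107.98 = 9261.1 K → 9250 K.

9250 K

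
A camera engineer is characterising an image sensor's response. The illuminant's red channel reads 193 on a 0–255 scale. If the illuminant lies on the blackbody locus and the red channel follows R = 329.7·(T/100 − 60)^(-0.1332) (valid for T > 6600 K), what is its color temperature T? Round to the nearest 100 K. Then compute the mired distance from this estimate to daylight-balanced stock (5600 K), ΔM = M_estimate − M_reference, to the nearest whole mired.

(t − 60)^(-0.1332) = 193/329.7 = 0.58538.
t − 60 = 0.58538^(1/-0.1332) = 0.58538^(-7.508) = 55.713, so t = 115.713.
T = 100·t = 11571 K → 11600 K to the nearest 100 K.
M_estimate = 10⁶/11600 = 86.21; M_reference = 10⁶/5600 = 178.57.
ΔM = 86.21 − 178.57 = -92.36 → -92 mireds.

-92 mireds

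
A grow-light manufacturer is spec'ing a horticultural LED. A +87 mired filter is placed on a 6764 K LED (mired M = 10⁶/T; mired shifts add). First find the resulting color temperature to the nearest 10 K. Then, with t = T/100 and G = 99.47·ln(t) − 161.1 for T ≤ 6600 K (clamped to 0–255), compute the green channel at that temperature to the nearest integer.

212

M_in = 10⁶/6764 = 147.84; M_out = 147.84 + (+87) = 234.84.
T_out = 10⁶/234.84 = 4258.2 K → 4260 K; t = 42.6.
G = 99.47·ln 42.6 − 161.1 = 99.47·3.7519 − 161.1 = 212.097.
Rounded: 212.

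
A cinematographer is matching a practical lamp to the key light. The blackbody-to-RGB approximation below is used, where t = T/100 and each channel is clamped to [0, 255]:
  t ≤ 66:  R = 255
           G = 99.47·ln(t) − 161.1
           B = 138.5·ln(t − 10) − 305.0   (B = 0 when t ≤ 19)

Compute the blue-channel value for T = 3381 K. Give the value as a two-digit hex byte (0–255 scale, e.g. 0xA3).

0x86

t = 3381/100 = 33.81; the t ≤ 66 branch applies.
B = 138.5·ln(33.81 − 10) − 305.0 = 138.5·ln 23.81 − 305.0 = 138.5·3.1701 − 305.0 = 134.060.
Rounded: 134; in hex, 0x86.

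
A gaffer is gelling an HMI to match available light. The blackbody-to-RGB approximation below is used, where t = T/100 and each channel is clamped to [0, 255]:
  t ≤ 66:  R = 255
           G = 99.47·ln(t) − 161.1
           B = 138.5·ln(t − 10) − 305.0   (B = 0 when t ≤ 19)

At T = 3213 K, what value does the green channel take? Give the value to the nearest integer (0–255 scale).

t = 3213/100 = 32.13; the t ≤ 66 branch applies.
G = 99.47·ln 32.13 − 161.1 = 99.47·3.4698 − 161.1 = 184.040.
Rounded: 184.

184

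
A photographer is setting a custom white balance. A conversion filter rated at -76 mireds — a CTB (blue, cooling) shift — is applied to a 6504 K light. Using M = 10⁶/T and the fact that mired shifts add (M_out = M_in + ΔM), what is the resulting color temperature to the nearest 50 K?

M_in = 10⁶/6504 = 153.75 mireds.
M_out = 153.75 + (-76) = 77.75 mireds.
T_out = 10⁶/77.75 = 12861.5 K → 12850 K.

12850 K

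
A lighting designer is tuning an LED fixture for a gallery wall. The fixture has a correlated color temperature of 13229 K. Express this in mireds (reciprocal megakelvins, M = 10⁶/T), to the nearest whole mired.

M = 10⁶ / 13229 = 75.592 → 76 mireds.

76 mireds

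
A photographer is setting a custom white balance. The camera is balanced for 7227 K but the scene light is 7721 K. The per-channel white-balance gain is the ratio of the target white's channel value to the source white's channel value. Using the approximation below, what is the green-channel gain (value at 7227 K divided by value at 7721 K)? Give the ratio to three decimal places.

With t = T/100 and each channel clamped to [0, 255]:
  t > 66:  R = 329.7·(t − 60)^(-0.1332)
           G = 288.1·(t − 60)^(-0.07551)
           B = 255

At 7721 K (t = 77.21):
  G = 288.1·(77.21 − 60)^(-0.07551) = 288.1·17.21^(-0.07551) = 288.1·0.80665 = 232.396.
At 7227 K (t = 72.27):
  G = 288.1·(72.27 − 60)^(-0.07551) = 288.1·12.27^(-0.07551) = 288.1·0.82753 = 238.410.
Gain = 238.410 / 232.396 = 1.0259 → 1.026.

1.026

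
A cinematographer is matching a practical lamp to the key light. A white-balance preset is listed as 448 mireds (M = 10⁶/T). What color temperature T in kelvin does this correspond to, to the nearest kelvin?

T = 10⁶ / 448 = 2232.14 K → 2232 K.

2232 K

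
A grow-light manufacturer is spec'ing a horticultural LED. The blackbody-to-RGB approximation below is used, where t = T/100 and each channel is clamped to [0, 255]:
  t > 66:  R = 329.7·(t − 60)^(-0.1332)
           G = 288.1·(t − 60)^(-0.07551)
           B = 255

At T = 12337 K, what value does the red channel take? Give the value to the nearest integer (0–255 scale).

t = 12337/100 = 123.37; the t > 66 branch applies.
R = 329.7·(123.37 − 60)^(-0.1332) = 329.7·63.37^(-0.1332) = 329.7·0.57543 = 189.718.
Rounded: 190.

190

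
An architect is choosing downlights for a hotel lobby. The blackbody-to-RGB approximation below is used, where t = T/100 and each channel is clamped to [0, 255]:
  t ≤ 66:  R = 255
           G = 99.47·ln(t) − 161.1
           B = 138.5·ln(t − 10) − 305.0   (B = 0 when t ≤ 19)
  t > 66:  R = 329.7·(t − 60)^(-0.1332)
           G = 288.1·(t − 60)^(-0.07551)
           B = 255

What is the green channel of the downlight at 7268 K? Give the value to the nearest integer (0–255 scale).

t = 7268/100 = 72.68; the t > 66 branch applies.
G = 288.1·(72.68 − 60)^(-0.07551) = 288.1·12.68^(-0.07551) = 288.1·0.82547 = 237.819.
Rounded: 238.

238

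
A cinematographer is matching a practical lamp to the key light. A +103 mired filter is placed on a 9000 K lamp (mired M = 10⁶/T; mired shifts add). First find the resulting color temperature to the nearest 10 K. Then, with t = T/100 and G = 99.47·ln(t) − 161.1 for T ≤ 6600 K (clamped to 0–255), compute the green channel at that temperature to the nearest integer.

M_in = 10⁶/9000 = 111.11; M_out = 111.11 + (+103) = 214.11.
T_out = 10⁶/214.11 = 4670.5 K → 4670 K; t = 46.7.
G = 99.47·ln 46.7 − 161.1 = 99.47·3.8437 − 161.1 = 221.237.
Rounded: 221.

221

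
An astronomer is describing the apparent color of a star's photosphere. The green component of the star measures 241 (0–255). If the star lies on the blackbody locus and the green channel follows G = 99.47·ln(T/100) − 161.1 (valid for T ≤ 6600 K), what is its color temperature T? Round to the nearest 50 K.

ln t = (241 + 161.1) / 99.47 = 4.0424.
t = e^4.0424 = 56.964.
T = 100·t = 5696 K → 5700 K to the nearest 50 K.

5700 K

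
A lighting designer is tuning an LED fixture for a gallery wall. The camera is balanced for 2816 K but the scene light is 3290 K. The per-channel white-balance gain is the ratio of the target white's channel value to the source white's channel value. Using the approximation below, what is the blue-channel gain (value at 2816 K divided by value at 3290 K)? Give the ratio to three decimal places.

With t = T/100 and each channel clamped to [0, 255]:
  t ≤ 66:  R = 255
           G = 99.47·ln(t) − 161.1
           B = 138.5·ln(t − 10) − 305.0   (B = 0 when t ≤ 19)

0.750

At 3290 K (t = 32.9):
  B = 138.5·ln(32.9 − 10) − 305.0 = 138.5·ln 22.9 − 305.0 = 138.5·3.1311 − 305.0 = 128.662.
At 2816 K (t = 28.16):
  B = 138.5·ln(28.16 − 10) − 305.0 = 138.5·ln 18.16 − 305.0 = 138.5·2.8992 − 305.0 = 96.542.
Gain = 96.542 / 128.662 = 0.7504 → 0.750.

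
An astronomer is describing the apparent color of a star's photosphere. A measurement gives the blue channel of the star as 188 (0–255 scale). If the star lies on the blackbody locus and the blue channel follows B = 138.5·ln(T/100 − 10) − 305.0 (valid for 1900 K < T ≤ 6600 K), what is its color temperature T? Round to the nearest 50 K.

ln(t − 10) = (188 + 305.0) / 138.5 = 3.5596.
t − 10 = e^3.5596 = 35.148, so t = 45.148.
T = 100·t = 4515 K → 4500 K to the nearest 50 K.

4500 K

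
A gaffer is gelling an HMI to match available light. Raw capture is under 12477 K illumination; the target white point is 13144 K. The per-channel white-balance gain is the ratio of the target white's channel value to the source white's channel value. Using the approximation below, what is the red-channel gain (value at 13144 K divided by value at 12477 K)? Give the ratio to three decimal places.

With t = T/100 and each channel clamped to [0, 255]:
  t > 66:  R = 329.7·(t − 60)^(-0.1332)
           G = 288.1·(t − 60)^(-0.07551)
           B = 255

0.987

At 12477 K (t = 124.77):
  R = 329.7·(124.77 − 60)^(-0.1332) = 329.7·64.77^(-0.1332) = 329.7·0.57375 = 189.166.
At 13144 K (t = 131.44):
  R = 329.7·(131.44 − 60)^(-0.1332) = 329.7·71.44^(-0.1332) = 329.7·0.56631 = 186.713.
Gain = 186.713 / 189.166 = 0.9870 → 0.987.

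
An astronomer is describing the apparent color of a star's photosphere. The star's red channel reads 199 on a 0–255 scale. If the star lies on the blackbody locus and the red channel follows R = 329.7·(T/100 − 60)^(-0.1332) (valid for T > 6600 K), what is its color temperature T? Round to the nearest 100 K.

(t − 60)^(-0.1332) = 199/329.7 = 0.60358.
t − 60 = 0.60358^(1/-0.1332) = 0.60358^(-7.508) = 44.273, so t = 104.273.
T = 100·t = 10427 K → 10400 K to the nearest 100 K.

10400 K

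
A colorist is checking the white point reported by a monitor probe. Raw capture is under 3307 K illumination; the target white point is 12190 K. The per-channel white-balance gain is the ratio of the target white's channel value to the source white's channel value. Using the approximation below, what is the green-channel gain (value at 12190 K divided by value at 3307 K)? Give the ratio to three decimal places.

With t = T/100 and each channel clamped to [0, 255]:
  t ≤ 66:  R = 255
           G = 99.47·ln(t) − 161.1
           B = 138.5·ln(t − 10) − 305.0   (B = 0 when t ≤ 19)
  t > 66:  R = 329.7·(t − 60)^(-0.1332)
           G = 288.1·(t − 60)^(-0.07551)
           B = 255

1.129

At 3307 K (t = 33.07):
  G = 99.47·ln 33.07 − 161.1 = 99.47·3.4986 − 161.1 = 186.908.
At 12190 K (t = 121.9):
  G = 288.1·(121.9 − 60)^(-0.07551) = 288.1·61.9^(-0.07551) = 288.1·0.73233 = 210.986.
Gain = 210.986 / 186.908 = 1.1288 → 1.129.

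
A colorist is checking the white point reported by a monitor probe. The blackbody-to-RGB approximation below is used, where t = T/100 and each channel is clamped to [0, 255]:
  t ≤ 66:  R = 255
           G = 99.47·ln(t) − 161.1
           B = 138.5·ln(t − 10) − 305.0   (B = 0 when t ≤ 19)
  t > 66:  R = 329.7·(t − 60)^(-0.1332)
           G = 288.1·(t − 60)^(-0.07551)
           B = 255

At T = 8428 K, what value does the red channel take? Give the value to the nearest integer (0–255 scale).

t = 8428/100 = 84.28; the t > 66 branch applies.
R = 329.7·(84.28 − 60)^(-0.1332) = 329.7·24.28^(-0.1332) = 329.7·0.65386 = 215.578.
Rounded: 216.

216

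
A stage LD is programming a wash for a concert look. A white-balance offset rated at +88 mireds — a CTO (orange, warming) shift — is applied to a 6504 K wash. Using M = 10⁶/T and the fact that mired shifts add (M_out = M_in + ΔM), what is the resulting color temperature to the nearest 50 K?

M_in = 10⁶/6504 = 153.75 mireds.
M_out = 153.75 + (+88) = 241.75 mireds.
T_out = 10⁶/241.75 = 4136.5 K → 4150 K.

4150 K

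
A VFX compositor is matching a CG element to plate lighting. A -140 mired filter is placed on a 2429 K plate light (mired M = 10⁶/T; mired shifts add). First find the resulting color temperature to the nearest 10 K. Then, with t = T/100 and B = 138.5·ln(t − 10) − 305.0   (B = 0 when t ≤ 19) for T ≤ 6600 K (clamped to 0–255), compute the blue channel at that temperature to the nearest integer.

M_in = 10⁶/2429 = 411.69; M_out = 411.69 + (-140) = 271.69.
T_out = 10⁶/271.69 = 3680.6 K → 3680 K; t = 36.8.
B = 138.5·ln(36.8 − 10) − 305.0 = 138.5·ln 26.8 − 305.0 = 138.5·3.2884 − 305.0 = 150.444.
Rounded: 150.

150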